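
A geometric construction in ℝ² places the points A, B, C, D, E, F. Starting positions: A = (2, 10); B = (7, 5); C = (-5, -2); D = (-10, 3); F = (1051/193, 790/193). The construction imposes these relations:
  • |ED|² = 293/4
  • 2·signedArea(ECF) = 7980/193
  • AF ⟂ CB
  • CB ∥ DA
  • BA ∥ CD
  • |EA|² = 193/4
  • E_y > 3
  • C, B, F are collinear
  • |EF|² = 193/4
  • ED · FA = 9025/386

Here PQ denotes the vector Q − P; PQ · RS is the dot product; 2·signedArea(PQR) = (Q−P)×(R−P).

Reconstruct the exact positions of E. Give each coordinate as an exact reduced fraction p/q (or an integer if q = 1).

E = (-3/2, 4)

1. E_x = -3/2  [line -1176/193·x + 2016/193·y + -9828/193 = 0 ∩ |ED|² = 293/4]
2. E_y = 4  [line -1176/193·x + 2016/193·y + -9828/193 = 0 ∩ |ED|² = 293/4]
   → E = (-3/2, 4)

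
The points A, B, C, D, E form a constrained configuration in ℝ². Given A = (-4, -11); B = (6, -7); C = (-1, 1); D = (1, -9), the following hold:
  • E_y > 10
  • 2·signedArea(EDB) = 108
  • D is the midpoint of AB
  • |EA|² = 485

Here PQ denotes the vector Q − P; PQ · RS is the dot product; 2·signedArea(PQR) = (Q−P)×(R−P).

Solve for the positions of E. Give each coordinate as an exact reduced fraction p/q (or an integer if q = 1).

E = (-3, 11)

1. E_x = -3  [line -2·x + 5·y + -61 = 0 ∩ |EA|² = 485]
2. E_y = 11  [line -2·x + 5·y + -61 = 0 ∩ |EA|² = 485]
   → E = (-3, 11)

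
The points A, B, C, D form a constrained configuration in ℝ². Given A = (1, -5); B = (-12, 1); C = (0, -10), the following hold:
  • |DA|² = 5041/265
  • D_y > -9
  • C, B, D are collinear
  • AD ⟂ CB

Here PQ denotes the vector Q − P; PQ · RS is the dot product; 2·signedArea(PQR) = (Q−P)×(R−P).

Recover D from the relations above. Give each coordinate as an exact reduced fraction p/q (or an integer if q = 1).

D = (-516/265, -2177/265)

1. D_x = -516/265  [C, B, D are collinear ∩ AD ⟂ CB]
2. D_y = -2177/265  [C, B, D are collinear ∩ AD ⟂ CB]
   → D = (-516/265, -2177/265)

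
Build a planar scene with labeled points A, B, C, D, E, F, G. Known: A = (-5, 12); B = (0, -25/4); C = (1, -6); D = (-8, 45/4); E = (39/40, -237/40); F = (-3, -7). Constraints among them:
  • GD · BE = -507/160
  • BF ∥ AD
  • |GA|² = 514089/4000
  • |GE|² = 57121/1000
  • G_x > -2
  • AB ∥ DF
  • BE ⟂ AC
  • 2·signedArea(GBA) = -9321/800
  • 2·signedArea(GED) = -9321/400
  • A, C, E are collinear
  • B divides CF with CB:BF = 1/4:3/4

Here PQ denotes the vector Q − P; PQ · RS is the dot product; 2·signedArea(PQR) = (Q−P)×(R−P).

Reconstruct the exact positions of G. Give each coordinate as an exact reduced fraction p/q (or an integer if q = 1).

G = (-283/200, 249/200)

1. G_x = -283/200  [2·signedArea(GBA) = -9321/800 ∩ 2·signedArea(GED) = -9321/400]
2. G_y = 249/200  [2·signedArea(GBA) = -9321/800 ∩ 2·signedArea(GED) = -9321/400]
   → G = (-283/200, 249/200)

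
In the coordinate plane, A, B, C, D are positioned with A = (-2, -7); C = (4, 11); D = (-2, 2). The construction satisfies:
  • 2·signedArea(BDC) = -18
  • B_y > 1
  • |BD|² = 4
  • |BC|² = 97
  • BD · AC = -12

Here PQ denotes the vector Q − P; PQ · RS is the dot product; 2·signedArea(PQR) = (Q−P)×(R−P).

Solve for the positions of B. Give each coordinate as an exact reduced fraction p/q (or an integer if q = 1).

B = (0, 2)

1. B_x = 0  [2·signedArea(BDC) = -18 ∩ BD · AC = -12]
2. B_y = 2  [2·signedArea(BDC) = -18 ∩ BD · AC = -12]
   → B = (0, 2)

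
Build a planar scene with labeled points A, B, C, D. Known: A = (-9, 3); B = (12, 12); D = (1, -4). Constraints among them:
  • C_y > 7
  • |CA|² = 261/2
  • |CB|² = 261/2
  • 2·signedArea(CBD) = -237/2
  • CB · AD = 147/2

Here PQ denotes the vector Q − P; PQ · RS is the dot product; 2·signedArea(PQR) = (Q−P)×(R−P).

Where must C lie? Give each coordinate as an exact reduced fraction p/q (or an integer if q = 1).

1. C_x = 3/2  [2·signedArea(CBD) = -237/2 ∩ CB · AD = 147/2]
2. C_y = 15/2  [2·signedArea(CBD) = -237/2 ∩ CB · AD = 147/2]
   → C = (3/2, 15/2)

C = (3/2, 15/2)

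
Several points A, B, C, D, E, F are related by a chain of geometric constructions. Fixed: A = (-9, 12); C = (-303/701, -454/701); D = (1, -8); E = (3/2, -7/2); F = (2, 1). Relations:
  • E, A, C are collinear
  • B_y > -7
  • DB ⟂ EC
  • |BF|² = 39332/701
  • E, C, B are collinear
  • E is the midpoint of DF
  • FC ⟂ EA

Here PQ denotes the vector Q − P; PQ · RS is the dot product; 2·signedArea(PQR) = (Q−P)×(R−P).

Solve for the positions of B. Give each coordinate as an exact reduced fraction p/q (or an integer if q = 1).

B = (2406/701, -4453/701)

1. B_x = 2406/701  [E, C, B are collinear ∩ DB ⟂ EC]
2. B_y = -4453/701  [E, C, B are collinear ∩ DB ⟂ EC]
   → B = (2406/701, -4453/701)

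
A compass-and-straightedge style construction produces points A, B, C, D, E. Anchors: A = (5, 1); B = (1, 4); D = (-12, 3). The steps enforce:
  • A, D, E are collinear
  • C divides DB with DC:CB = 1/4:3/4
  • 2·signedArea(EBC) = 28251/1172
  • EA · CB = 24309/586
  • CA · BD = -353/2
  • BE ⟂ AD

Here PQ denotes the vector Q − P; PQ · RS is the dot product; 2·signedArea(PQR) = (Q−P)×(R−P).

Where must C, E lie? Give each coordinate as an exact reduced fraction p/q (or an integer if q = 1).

1. C_x = -35/4  [C divides DB with DC:CB = 1/4:3/4]
2. C_y = 13/4  [C divides DB with DC:CB = 1/4:3/4]
   → C = (-35/4, 13/4)
3. E_x = 207/293  [A, D, E are collinear ∩ BE ⟂ AD]
4. E_y = 441/293  [A, D, E are collinear ∩ BE ⟂ AD]
   → E = (207/293, 441/293)

C = (-35/4, 13/4)
E = (207/293, 441/293)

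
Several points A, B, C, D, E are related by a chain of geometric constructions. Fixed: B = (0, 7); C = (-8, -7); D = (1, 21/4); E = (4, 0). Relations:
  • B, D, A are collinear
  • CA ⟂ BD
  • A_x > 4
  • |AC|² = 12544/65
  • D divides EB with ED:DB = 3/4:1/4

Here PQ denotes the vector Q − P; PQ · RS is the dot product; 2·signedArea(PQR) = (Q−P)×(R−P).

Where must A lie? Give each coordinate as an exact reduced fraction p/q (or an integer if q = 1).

A = (264/65, -7/65)

1. A_x = 264/65  [B, D, A are collinear ∩ CA ⟂ BD]
2. A_y = -7/65  [B, D, A are collinear ∩ CA ⟂ BD]
   → A = (264/65, -7/65)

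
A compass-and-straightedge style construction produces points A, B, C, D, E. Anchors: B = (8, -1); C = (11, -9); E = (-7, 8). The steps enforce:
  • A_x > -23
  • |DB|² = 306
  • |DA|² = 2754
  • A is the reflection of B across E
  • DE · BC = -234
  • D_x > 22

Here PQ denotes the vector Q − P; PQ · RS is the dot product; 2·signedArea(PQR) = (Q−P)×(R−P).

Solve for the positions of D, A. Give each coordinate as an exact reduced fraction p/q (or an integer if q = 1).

A = (-22, 17)
D = (23, -10)

1. D_x = 23  [line -3·x + 8·y + 149 = 0 ∩ |DB|² = 306]
2. D_y = -10  [line -3·x + 8·y + 149 = 0 ∩ |DB|² = 306]
   → D = (23, -10)
3. A_x = -22  [A is the reflection of B across E]
4. A_y = 17  [A is the reflection of B across E]
   → A = (-22, 17)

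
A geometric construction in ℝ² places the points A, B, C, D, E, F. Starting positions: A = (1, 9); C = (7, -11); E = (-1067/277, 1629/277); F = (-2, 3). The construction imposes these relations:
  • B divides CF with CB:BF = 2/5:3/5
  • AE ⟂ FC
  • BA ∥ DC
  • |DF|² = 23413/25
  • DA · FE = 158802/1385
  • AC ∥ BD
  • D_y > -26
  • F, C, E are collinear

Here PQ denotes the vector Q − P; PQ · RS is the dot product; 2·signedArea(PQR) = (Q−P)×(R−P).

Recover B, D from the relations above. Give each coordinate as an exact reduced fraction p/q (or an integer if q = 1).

B = (17/5, -27/5)
D = (47/5, -127/5)

1. B_x = 17/5  [B divides CF with CB:BF = 2/5:3/5]
2. B_y = -27/5  [B divides CF with CB:BF = 2/5:3/5]
   → B = (17/5, -27/5)
3. D_x = 47/5  [BA ∥ DC ∩ AC ∥ BD]
4. D_y = -127/5  [BA ∥ DC ∩ AC ∥ BD]
   → D = (47/5, -127/5)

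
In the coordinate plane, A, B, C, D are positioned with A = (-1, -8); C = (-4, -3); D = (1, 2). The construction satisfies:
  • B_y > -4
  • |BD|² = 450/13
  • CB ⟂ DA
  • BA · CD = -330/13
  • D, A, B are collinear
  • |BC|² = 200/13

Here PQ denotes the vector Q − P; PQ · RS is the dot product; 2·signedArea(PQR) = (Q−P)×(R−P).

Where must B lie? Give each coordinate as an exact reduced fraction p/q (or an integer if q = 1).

B = (-2/13, -49/13)

1. B_x = -2/13  [D, A, B are collinear ∩ CB ⟂ DA]
2. B_y = -49/13  [D, A, B are collinear ∩ CB ⟂ DA]
   → B = (-2/13, -49/13)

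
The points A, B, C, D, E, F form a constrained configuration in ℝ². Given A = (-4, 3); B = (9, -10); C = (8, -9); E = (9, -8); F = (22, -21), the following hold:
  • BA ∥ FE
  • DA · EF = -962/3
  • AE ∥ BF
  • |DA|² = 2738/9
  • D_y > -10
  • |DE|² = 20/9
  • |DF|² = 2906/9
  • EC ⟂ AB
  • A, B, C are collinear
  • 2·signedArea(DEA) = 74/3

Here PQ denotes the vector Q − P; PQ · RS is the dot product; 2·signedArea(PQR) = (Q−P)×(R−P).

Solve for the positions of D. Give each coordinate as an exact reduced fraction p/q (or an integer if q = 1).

D = (25/3, -28/3)

1. D_x = 25/3  [2·signedArea(DEA) = 74/3 ∩ DA · EF = -962/3]
2. D_y = -28/3  [2·signedArea(DEA) = 74/3 ∩ DA · EF = -962/3]
   → D = (25/3, -28/3)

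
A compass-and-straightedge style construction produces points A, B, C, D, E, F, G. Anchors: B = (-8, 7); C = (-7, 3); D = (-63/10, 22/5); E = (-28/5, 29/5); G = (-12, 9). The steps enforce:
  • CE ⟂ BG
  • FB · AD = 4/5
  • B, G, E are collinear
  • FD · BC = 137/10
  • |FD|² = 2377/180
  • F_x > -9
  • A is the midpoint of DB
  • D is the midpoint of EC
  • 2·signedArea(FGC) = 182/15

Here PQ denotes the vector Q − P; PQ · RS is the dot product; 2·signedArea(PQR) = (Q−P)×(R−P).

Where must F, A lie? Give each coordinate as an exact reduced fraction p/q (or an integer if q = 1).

A = (-143/20, 57/10)
F = (-128/15, 109/15)

1. F_x = -128/15  [2·signedArea(FGC) = 182/15 ∩ FD · BC = 137/10]
2. F_y = 109/15  [2·signedArea(FGC) = 182/15 ∩ FD · BC = 137/10]
   → F = (-128/15, 109/15)
3. A_x = -143/20  [A is the midpoint of DB]
4. A_y = 57/10  [A is the midpoint of DB]
   → A = (-143/20, 57/10)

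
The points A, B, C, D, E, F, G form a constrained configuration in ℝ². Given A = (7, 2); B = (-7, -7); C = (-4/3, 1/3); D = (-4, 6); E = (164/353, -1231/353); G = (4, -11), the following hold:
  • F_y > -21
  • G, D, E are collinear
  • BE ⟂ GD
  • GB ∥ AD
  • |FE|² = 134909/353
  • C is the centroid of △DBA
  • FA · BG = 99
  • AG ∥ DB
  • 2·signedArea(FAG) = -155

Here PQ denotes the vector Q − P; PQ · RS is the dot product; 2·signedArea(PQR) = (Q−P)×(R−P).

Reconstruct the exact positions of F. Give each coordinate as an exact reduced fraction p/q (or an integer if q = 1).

F = (-10, -20)

1. F_x = -10  [FA · BG = 99 ∩ 2·signedArea(FAG) = -155]
2. F_y = -20  [FA · BG = 99 ∩ 2·signedArea(FAG) = -155]
   → F = (-10, -20)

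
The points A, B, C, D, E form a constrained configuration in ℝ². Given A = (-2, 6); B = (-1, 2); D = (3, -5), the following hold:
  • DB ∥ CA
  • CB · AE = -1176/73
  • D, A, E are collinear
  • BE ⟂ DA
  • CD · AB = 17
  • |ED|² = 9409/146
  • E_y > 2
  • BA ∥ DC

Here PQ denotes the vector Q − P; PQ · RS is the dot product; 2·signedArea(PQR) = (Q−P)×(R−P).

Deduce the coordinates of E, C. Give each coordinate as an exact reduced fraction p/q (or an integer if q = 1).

C = (2, -1)
E = (-47/146, 337/146)

1. E_x = -47/146  [D, A, E are collinear ∩ BE ⟂ DA]
2. E_y = 337/146  [D, A, E are collinear ∩ BE ⟂ DA]
   → E = (-47/146, 337/146)
3. C_x = 2  [DB ∥ CA ∩ BA ∥ DC]
4. C_y = -1  [DB ∥ CA ∩ BA ∥ DC]
   → C = (2, -1)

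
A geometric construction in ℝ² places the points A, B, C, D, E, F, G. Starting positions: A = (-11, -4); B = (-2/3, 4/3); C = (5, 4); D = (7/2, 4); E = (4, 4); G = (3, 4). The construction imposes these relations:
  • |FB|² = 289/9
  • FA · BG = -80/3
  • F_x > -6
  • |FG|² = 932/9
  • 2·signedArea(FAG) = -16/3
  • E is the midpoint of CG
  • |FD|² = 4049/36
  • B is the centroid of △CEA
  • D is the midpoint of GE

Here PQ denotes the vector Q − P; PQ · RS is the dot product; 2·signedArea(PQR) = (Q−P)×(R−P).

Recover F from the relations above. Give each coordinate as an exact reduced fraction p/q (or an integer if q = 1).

F = (-17/3, -4/3)

1. F_x = -17/3  [FA · BG = -80/3 ∩ 2·signedArea(FAG) = -16/3]
2. F_y = -4/3  [FA · BG = -80/3 ∩ 2·signedArea(FAG) = -16/3]
   → F = (-17/3, -4/3)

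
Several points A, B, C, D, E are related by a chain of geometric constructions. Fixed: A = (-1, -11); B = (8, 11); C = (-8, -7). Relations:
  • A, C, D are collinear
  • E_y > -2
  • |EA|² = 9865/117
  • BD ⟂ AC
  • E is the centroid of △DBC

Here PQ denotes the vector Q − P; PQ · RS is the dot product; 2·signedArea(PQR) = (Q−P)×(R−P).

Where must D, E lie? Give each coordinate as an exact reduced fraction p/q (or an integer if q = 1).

D = (-48/13, -123/13)
E = (-16/13, -71/39)

1. D_x = -48/13  [A, C, D are collinear ∩ BD ⟂ AC]
2. D_y = -123/13  [A, C, D are collinear ∩ BD ⟂ AC]
   → D = (-48/13, -123/13)
3. E_x = -16/13  [E is the centroid of △DBC]
4. E_y = -71/39  [E is the centroid of △DBC]
   → E = (-16/13, -71/39)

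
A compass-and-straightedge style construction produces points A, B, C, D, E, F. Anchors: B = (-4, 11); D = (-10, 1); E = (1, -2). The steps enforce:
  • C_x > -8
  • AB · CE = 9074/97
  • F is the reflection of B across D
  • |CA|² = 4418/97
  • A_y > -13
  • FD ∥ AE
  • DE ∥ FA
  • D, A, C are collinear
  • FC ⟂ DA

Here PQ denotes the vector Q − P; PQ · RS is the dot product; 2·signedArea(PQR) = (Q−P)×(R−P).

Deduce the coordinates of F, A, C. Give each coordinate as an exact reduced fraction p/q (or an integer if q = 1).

A = (-5, -12)
C = (-720/97, -553/97)
F = (-16, -9)

1. F_x = -16  [F is the reflection of B across D]
2. F_y = -9  [F is the reflection of B across D]
   → F = (-16, -9)
3. A_x = -5  [FD ∥ AE ∩ DE ∥ FA]
4. A_y = -12  [FD ∥ AE ∩ DE ∥ FA]
   → A = (-5, -12)
5. C_x = -720/97  [D, A, C are collinear ∩ FC ⟂ DA]
6. C_y = -553/97  [D, A, C are collinear ∩ FC ⟂ DA]
   → C = (-720/97, -553/97)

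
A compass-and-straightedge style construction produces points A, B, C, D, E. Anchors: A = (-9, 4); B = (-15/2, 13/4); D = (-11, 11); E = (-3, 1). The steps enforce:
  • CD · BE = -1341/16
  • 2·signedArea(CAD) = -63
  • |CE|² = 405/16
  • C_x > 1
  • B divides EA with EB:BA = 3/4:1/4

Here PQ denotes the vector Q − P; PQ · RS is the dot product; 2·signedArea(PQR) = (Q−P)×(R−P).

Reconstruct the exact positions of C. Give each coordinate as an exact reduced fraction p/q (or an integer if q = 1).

C = (3/2, -5/4)

1. C_x = 3/2  [2·signedArea(CAD) = -63 ∩ CD · BE = -1341/16]
2. C_y = -5/4  [2·signedArea(CAD) = -63 ∩ CD · BE = -1341/16]
   → C = (3/2, -5/4)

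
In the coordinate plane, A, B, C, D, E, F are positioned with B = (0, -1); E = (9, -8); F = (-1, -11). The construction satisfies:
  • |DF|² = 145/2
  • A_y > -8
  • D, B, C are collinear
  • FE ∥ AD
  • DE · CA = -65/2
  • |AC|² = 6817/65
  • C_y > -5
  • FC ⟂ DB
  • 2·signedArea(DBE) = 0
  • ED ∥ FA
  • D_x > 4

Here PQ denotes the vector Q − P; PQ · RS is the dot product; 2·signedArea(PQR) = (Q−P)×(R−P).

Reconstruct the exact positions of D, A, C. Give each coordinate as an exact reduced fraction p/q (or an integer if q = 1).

A = (-11/2, -15/2)
C = (549/130, -557/130)
D = (9/2, -9/2)

1. D_x = 9/2  [line 7·x + 9·y + 9 = 0 ∩ |DF|² = 145/2]
2. D_y = -9/2  [line 7·x + 9·y + 9 = 0 ∩ |DF|² = 145/2]
   → D = (9/2, -9/2)
3. A_x = -11/2  [FE ∥ AD ∩ ED ∥ FA]
4. A_y = -15/2  [FE ∥ AD ∩ ED ∥ FA]
   → A = (-11/2, -15/2)
5. C_x = 549/130  [D, B, C are collinear ∩ FC ⟂ DB]
6. C_y = -557/130  [D, B, C are collinear ∩ FC ⟂ DB]
   → C = (549/130, -557/130)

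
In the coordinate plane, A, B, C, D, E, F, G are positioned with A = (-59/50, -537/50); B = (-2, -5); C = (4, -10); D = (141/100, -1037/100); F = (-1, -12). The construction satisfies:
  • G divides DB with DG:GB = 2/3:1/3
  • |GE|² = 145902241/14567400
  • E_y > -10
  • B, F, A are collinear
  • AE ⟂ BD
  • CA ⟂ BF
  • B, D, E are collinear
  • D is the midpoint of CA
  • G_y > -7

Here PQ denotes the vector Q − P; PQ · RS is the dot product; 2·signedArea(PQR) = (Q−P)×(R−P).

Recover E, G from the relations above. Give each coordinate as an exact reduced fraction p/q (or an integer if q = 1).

E = (168571/202325, -1914322/202325)
G = (-259/300, -679/100)

1. E_x = 168571/202325  [B, D, E are collinear ∩ AE ⟂ BD]
2. E_y = -1914322/202325  [B, D, E are collinear ∩ AE ⟂ BD]
   → E = (168571/202325, -1914322/202325)
3. G_x = -259/300  [G divides DB with DG:GB = 2/3:1/3]
4. G_y = -679/100  [G divides DB with DG:GB = 2/3:1/3]
   → G = (-259/300, -679/100)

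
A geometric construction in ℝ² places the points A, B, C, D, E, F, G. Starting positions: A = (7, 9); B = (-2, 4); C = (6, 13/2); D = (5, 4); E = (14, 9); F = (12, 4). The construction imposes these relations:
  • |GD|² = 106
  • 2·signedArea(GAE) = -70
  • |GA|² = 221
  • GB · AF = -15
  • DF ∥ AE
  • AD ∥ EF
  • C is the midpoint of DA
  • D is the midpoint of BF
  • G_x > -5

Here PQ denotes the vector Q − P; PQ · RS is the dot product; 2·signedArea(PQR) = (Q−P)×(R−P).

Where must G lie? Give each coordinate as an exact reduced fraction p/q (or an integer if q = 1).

1. G_x = -4  [2·signedArea(GAE) = -70 ∩ GB · AF = -15]
2. G_y = -1  [2·signedArea(GAE) = -70 ∩ GB · AF = -15]
   → G = (-4, -1)

G = (-4, -1)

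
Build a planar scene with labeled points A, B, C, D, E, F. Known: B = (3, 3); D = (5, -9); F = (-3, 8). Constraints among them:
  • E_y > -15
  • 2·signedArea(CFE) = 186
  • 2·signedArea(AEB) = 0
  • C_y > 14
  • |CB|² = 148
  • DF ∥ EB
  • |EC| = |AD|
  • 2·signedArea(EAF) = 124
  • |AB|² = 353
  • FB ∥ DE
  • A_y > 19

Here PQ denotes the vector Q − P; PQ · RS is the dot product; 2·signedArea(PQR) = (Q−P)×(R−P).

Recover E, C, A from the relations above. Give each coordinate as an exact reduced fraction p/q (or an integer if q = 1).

1. E_x = 11  [DF ∥ EB ∩ FB ∥ DE]
2. E_y = -14  [DF ∥ EB ∩ FB ∥ DE]
   → E = (11, -14)
3. C_x = 1  [line 22·x + 14·y + -232 = 0 ∩ |CB|² = 148]
4. C_y = 15  [line 22·x + 14·y + -232 = 0 ∩ |CB|² = 148]
   → C = (1, 15)
5. A_x = -5  [2·signedArea(AEB) = 0 ∩ 2·signedArea(EAF) = 124]
6. A_y = 20  [2·signedArea(AEB) = 0 ∩ 2·signedArea(EAF) = 124]
   → A = (-5, 20)

A = (-5, 20)
C = (1, 15)
E = (11, -14)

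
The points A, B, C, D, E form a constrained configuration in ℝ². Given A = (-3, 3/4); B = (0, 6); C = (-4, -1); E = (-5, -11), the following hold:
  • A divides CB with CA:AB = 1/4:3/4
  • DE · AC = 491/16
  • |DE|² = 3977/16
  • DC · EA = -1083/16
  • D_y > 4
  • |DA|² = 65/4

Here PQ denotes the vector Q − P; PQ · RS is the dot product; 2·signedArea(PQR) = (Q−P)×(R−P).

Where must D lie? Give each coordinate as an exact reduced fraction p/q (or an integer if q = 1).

D = (-1, 17/4)

1. D_x = -1  [DE · AC = 491/16 ∩ DC · EA = -1083/16]
2. D_y = 17/4  [DE · AC = 491/16 ∩ DC · EA = -1083/16]
   → D = (-1, 17/4)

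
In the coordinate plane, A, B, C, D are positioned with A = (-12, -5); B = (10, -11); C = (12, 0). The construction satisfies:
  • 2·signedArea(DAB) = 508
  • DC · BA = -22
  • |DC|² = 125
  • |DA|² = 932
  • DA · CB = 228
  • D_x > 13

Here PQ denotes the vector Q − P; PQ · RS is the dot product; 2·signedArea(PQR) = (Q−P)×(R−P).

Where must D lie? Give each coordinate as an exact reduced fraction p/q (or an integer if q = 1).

1. D_x = 14  [DA · CB = 228 ∩ DC · BA = -22]
2. D_y = 11  [DA · CB = 228 ∩ DC · BA = -22]
   → D = (14, 11)

D = (14, 11)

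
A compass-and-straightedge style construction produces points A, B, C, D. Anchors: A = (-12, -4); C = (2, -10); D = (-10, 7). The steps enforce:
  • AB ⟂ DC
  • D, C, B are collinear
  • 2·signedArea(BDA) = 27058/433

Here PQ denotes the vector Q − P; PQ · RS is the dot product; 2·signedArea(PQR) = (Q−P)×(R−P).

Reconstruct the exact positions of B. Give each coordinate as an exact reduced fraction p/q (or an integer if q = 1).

1. B_x = -2374/433  [D, C, B are collinear ∩ AB ⟂ DC]
2. B_y = 260/433  [D, C, B are collinear ∩ AB ⟂ DC]
   → B = (-2374/433, 260/433)

B = (-2374/433, 260/433)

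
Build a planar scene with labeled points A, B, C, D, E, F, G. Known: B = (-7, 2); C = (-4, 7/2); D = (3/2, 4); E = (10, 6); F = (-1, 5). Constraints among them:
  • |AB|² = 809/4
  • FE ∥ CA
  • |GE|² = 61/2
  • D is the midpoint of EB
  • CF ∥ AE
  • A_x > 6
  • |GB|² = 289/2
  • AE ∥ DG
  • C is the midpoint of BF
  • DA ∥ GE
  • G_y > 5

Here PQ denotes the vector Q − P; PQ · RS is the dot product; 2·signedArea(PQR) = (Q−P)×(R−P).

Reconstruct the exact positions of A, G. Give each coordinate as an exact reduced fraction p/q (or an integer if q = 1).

1. A_x = 7  [CF ∥ AE ∩ FE ∥ CA]
2. A_y = 9/2  [CF ∥ AE ∩ FE ∥ CA]
   → A = (7, 9/2)
3. G_x = 9/2  [DA ∥ GE ∩ AE ∥ DG]
4. G_y = 11/2  [DA ∥ GE ∩ AE ∥ DG]
   → G = (9/2, 11/2)

A = (7, 9/2)
G = (9/2, 11/2)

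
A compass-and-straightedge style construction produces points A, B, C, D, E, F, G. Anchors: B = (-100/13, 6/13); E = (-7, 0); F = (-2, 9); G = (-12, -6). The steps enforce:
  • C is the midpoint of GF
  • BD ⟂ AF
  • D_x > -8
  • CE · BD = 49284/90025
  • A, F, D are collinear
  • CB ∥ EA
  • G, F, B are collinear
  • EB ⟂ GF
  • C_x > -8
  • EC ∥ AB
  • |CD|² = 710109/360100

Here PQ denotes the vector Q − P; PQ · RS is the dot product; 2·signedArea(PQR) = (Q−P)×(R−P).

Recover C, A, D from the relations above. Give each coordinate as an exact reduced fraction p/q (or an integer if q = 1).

1. C_x = -7  [C is the midpoint of GF]
2. C_y = 3/2  [C is the midpoint of GF]
   → C = (-7, 3/2)
3. A_x = -100/13  [EC ∥ AB ∩ CB ∥ EA]
4. A_y = -27/26  [EC ∥ AB ∩ CB ∥ EA]
   → A = (-100/13, -27/26)
5. D_x = -634558/90025  [A, F, D are collinear ∩ BD ⟂ AF]
6. D_y = 8694/90025  [A, F, D are collinear ∩ BD ⟂ AF]
   → D = (-634558/90025, 8694/90025)

A = (-100/13, -27/26)
C = (-7, 3/2)
D = (-634558/90025, 8694/90025)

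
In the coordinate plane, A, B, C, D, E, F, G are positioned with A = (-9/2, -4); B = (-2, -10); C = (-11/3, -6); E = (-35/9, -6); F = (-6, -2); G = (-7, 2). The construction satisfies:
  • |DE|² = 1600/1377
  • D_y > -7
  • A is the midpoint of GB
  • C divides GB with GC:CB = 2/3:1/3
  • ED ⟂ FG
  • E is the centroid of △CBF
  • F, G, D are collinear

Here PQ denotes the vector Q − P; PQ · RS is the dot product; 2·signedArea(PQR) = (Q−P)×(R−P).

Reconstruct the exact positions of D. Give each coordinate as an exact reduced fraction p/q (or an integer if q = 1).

D = (-755/153, -958/153)

1. D_x = -755/153  [F, G, D are collinear ∩ ED ⟂ FG]
2. D_y = -958/153  [F, G, D are collinear ∩ ED ⟂ FG]
   → D = (-755/153, -958/153)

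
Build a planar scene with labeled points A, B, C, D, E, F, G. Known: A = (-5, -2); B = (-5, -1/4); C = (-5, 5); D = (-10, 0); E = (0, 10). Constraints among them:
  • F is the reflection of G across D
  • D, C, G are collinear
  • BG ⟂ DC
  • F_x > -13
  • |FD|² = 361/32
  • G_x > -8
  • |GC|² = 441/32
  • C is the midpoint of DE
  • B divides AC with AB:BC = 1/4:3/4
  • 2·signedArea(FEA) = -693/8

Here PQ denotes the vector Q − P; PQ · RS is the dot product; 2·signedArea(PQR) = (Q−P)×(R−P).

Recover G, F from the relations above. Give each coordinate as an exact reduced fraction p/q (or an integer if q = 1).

1. G_x = -61/8  [D, C, G are collinear ∩ BG ⟂ DC]
2. G_y = 19/8  [D, C, G are collinear ∩ BG ⟂ DC]
   → G = (-61/8, 19/8)
3. F_x = -99/8  [F is the reflection of G across D]
4. F_y = -19/8  [F is the reflection of G across D]
   → F = (-99/8, -19/8)

F = (-99/8, -19/8)
G = (-61/8, 19/8)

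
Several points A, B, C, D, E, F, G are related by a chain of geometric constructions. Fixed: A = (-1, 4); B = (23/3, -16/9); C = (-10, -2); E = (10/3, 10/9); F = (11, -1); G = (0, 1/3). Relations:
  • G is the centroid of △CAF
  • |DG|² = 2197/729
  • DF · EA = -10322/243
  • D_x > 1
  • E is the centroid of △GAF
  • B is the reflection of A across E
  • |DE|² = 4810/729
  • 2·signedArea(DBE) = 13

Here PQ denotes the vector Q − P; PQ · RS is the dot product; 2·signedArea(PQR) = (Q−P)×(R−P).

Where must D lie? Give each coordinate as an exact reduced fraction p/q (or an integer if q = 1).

D = (13/9, -17/27)

1. D_x = 13/9  [2·signedArea(DBE) = 13 ∩ DF · EA = -10322/243]
2. D_y = -17/27  [2·signedArea(DBE) = 13 ∩ DF · EA = -10322/243]
   → D = (13/9, -17/27)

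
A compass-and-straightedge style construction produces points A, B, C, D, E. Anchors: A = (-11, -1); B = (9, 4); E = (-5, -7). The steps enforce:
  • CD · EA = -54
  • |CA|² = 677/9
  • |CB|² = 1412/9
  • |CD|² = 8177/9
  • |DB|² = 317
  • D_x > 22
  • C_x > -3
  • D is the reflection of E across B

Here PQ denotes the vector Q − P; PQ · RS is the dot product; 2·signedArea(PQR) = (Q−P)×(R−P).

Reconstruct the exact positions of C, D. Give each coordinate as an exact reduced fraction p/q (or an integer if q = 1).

1. D_x = 23  [D is the reflection of E across B]
2. D_y = 15  [D is the reflection of E across B]
   → D = (23, 15)
3. C_x = -7/3  [line 6·x + -6·y + 6 = 0 ∩ |CA|² = 677/9]
4. C_y = -4/3  [line 6·x + -6·y + 6 = 0 ∩ |CA|² = 677/9]
   → C = (-7/3, -4/3)

C = (-7/3, -4/3)
D = (23, 15)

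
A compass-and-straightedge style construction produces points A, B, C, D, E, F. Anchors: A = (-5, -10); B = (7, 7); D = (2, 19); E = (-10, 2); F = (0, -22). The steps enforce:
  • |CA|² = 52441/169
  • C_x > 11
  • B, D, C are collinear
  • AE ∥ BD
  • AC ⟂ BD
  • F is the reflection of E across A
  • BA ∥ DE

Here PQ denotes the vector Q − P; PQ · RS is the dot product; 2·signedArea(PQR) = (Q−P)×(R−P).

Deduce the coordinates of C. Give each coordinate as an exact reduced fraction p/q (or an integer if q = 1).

1. C_x = 1903/169  [B, D, C are collinear ∩ AC ⟂ BD]
2. C_y = -545/169  [B, D, C are collinear ∩ AC ⟂ BD]
   → C = (1903/169, -545/169)

C = (1903/169, -545/169)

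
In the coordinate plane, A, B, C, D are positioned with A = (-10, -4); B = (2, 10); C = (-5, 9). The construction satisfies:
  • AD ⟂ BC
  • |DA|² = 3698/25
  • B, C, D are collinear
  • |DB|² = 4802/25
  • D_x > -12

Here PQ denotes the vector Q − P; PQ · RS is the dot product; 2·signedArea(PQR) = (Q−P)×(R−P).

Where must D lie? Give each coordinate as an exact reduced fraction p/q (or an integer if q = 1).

1. D_x = -293/25  [B, C, D are collinear ∩ AD ⟂ BC]
2. D_y = 201/25  [B, C, D are collinear ∩ AD ⟂ BC]
   → D = (-293/25, 201/25)

D = (-293/25, 201/25)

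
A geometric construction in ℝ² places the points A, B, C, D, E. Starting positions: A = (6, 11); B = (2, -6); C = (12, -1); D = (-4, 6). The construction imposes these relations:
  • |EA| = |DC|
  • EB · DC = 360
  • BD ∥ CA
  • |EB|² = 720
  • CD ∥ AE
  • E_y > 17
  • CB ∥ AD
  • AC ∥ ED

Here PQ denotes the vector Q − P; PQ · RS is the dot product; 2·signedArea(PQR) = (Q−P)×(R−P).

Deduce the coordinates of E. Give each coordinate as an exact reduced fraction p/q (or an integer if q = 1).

E = (-10, 18)

1. E_x = -10  [AC ∥ ED ∩ CD ∥ AE]
2. E_y = 18  [AC ∥ ED ∩ CD ∥ AE]
   → E = (-10, 18)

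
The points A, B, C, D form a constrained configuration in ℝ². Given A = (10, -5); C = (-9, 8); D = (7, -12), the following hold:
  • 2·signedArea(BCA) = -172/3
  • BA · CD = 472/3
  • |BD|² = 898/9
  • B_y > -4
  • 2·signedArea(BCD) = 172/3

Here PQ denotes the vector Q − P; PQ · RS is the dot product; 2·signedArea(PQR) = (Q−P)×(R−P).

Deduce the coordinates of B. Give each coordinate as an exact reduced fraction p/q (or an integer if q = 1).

B = (8/3, -3)

1. B_x = 8/3  [2·signedArea(BCA) = -172/3 ∩ BA · CD = 472/3]
2. B_y = -3  [2·signedArea(BCA) = -172/3 ∩ BA · CD = 472/3]
   → B = (8/3, -3)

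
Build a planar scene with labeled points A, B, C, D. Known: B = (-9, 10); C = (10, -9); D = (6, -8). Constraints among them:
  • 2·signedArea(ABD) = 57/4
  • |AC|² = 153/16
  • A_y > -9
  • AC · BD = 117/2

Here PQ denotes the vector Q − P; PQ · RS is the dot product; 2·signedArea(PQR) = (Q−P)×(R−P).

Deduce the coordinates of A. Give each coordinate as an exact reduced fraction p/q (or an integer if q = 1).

A = (7, -33/4)

1. A_x = 7  [2·signedArea(ABD) = 57/4 ∩ AC · BD = 117/2]
2. A_y = -33/4  [2·signedArea(ABD) = 57/4 ∩ AC · BD = 117/2]
   → A = (7, -33/4)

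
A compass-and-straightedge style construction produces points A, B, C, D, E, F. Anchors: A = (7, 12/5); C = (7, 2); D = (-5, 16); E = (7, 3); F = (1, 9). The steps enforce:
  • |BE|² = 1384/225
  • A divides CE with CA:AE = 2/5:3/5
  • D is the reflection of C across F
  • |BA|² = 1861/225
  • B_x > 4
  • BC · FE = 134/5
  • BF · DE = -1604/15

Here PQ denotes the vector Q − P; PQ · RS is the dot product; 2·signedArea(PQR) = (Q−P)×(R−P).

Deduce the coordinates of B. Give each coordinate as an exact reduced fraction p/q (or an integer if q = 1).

B = (5, 67/15)

1. B_x = 5  [BC · FE = 134/5 ∩ BF · DE = -1604/15]
2. B_y = 67/15  [BC · FE = 134/5 ∩ BF · DE = -1604/15]
   → B = (5, 67/15)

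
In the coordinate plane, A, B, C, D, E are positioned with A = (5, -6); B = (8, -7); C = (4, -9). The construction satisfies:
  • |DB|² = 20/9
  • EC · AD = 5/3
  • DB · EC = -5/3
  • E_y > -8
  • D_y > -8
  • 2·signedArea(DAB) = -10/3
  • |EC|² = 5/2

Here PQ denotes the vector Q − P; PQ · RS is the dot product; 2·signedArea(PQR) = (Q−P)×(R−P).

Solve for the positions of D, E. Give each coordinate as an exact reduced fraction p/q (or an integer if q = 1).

D = (20/3, -23/3)
E = (9/2, -15/2)

1. D_x = 20/3  [line 1·x + 3·y + 49/3 = 0 ∩ |DB|² = 20/9]
2. D_y = -23/3  [line 1·x + 3·y + 49/3 = 0 ∩ |DB|² = 20/9]
   → D = (20/3, -23/3)
3. E_x = 9/2  [EC · AD = 5/3 ∩ DB · EC = -5/3]
4. E_y = -15/2  [EC · AD = 5/3 ∩ DB · EC = -5/3]
   → E = (9/2, -15/2)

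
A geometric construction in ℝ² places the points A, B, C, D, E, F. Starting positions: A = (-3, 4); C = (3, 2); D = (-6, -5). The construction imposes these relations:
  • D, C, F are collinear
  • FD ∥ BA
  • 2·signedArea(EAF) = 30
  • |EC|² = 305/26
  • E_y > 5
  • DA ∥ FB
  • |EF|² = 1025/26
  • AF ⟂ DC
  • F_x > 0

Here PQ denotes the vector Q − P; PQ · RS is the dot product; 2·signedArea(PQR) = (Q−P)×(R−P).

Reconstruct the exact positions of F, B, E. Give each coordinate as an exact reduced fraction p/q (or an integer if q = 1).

B = (42/13, 115/13)
E = (81/26, 141/26)
F = (3/13, -2/13)

1. F_x = 3/13  [D, C, F are collinear ∩ AF ⟂ DC]
2. F_y = -2/13  [D, C, F are collinear ∩ AF ⟂ DC]
   → F = (3/13, -2/13)
3. B_x = 42/13  [FD ∥ BA ∩ DA ∥ FB]
4. B_y = 115/13  [FD ∥ BA ∩ DA ∥ FB]
   → B = (42/13, 115/13)
5. E_x = 81/26  [line 54/13·x + 42/13·y + -396/13 = 0 ∩ |EF|² = 1025/26]
6. E_y = 141/26  [line 54/13·x + 42/13·y + -396/13 = 0 ∩ |EF|² = 1025/26]
   → E = (81/26, 141/26)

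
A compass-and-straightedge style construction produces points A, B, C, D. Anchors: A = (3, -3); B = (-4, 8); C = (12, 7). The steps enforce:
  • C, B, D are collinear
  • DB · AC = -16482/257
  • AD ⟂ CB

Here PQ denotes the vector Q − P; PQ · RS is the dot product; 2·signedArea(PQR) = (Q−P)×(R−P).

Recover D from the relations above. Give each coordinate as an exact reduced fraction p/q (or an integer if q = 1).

1. D_x = 940/257  [C, B, D are collinear ∩ AD ⟂ CB]
2. D_y = 1933/257  [C, B, D are collinear ∩ AD ⟂ CB]
   → D = (940/257, 1933/257)

D = (940/257, 1933/257)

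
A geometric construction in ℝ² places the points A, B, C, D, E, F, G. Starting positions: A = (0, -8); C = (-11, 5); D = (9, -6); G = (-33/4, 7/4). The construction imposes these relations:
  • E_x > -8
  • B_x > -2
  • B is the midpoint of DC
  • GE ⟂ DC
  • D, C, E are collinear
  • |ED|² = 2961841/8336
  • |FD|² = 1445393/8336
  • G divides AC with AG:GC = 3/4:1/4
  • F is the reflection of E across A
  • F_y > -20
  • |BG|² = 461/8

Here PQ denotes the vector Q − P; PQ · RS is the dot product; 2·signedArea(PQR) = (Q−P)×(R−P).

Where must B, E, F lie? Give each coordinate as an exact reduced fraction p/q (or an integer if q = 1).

1. B_x = -1  [B is the midpoint of DC]
2. B_y = -1/2  [B is the midpoint of DC]
   → B = (-1, -1/2)
3. E_x = -3916/521  [D, C, E are collinear ∩ GE ⟂ DC]
4. E_y = 6427/2084  [D, C, E are collinear ∩ GE ⟂ DC]
   → E = (-3916/521, 6427/2084)
5. F_x = 3916/521  [F is the reflection of E across A]
6. F_y = -39771/2084  [F is the reflection of E across A]
   → F = (3916/521, -39771/2084)

B = (-1, -1/2)
E = (-3916/521, 6427/2084)
F = (3916/521, -39771/2084)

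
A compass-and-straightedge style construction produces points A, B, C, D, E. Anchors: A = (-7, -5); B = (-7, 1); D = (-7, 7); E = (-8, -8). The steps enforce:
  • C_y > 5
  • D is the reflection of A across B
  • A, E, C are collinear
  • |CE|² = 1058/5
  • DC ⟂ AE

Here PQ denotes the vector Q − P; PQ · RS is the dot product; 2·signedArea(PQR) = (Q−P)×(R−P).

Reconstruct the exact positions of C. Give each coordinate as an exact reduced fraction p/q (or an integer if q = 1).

1. C_x = -17/5  [A, E, C are collinear ∩ DC ⟂ AE]
2. C_y = 29/5  [A, E, C are collinear ∩ DC ⟂ AE]
   → C = (-17/5, 29/5)

C = (-17/5, 29/5)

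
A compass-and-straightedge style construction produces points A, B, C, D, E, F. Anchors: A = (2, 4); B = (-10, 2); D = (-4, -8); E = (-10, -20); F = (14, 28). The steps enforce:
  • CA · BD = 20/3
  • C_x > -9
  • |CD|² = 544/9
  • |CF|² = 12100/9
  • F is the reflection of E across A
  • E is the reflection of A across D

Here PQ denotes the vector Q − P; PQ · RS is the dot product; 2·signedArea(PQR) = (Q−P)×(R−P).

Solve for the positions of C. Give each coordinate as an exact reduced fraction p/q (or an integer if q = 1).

C = (-8, -4/3)

1. C_x = -8  [line -6·x + 10·y + -104/3 = 0 ∩ |CD|² = 544/9]
2. C_y = -4/3  [line -6·x + 10·y + -104/3 = 0 ∩ |CD|² = 544/9]
   → C = (-8, -4/3)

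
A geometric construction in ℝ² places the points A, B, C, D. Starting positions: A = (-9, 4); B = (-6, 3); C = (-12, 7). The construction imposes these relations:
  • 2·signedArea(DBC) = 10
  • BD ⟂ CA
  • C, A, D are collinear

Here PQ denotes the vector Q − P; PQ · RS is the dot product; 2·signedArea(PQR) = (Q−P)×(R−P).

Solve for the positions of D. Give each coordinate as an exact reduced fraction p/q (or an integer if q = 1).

D = (-7, 2)

1. D_x = -7  [C, A, D are collinear ∩ BD ⟂ CA]
2. D_y = 2  [C, A, D are collinear ∩ BD ⟂ CA]
   → D = (-7, 2)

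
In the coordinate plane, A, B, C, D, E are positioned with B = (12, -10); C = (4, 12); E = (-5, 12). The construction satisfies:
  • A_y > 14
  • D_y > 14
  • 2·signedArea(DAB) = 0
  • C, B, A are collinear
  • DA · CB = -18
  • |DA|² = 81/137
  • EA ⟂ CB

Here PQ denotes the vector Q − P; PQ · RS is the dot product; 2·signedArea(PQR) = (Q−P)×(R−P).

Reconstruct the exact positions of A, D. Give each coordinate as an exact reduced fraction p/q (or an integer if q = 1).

1. A_x = 404/137  [C, B, A are collinear ∩ EA ⟂ CB]
2. A_y = 2040/137  [C, B, A are collinear ∩ EA ⟂ CB]
   → A = (404/137, 2040/137)
3. D_x = 440/137  [2·signedArea(DAB) = 0 ∩ DA · CB = -18]
4. D_y = 1941/137  [2·signedArea(DAB) = 0 ∩ DA · CB = -18]
   → D = (440/137, 1941/137)

A = (404/137, 2040/137)
D = (440/137, 1941/137)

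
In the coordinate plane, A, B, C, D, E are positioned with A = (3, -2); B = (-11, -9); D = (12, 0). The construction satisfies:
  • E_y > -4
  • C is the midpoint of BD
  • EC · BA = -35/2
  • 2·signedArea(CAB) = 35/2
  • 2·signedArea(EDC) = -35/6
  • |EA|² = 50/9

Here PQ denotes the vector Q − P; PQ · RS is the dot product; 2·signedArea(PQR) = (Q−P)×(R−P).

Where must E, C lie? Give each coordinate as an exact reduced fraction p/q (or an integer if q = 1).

C = (1/2, -9/2)
E = (4/3, -11/3)

1. C_x = 1/2  [C is the midpoint of BD]
2. C_y = -9/2  [C is the midpoint of BD]
   → C = (1/2, -9/2)
3. E_x = 4/3  [EC · BA = -35/2 ∩ 2·signedArea(EDC) = -35/6]
4. E_y = -11/3  [EC · BA = -35/2 ∩ 2·signedArea(EDC) = -35/6]
   → E = (4/3, -11/3)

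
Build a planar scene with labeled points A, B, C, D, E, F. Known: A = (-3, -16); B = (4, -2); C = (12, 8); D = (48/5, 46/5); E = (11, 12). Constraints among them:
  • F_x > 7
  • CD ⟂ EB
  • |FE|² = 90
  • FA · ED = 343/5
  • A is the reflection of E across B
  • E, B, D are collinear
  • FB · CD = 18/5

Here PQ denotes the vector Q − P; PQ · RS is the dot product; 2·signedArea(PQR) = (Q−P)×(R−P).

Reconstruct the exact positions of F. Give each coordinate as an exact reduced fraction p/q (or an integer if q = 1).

1. F_x = 8  [FA · ED = 343/5 ∩ FB · CD = 18/5]
2. F_y = 3  [FA · ED = 343/5 ∩ FB · CD = 18/5]
   → F = (8, 3)

F = (8, 3)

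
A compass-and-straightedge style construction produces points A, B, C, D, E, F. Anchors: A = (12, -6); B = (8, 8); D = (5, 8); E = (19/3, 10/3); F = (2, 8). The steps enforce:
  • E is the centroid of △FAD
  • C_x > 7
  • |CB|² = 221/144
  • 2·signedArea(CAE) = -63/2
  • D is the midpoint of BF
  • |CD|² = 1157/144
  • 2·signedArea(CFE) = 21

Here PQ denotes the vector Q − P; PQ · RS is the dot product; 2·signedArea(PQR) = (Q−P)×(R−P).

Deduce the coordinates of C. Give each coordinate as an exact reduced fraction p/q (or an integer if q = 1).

1. C_x = 91/12  [2·signedArea(CFE) = 21 ∩ 2·signedArea(CAE) = -63/2]
2. C_y = 41/6  [2·signedArea(CFE) = 21 ∩ 2·signedArea(CAE) = -63/2]
   → C = (91/12, 41/6)

C = (91/12, 41/6)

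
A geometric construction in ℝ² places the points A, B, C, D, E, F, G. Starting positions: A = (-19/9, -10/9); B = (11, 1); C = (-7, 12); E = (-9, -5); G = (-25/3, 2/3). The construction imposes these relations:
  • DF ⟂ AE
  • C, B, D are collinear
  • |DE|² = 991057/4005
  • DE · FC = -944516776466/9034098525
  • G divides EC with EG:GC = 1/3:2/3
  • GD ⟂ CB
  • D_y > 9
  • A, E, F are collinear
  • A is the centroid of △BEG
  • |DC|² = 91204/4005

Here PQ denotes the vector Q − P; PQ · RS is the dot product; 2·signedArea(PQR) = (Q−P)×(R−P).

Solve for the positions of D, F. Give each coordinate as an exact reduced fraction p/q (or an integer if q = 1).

1. D_x = -1303/445  [C, B, D are collinear ∩ GD ⟂ CB]
2. D_y = 12698/1335  [C, B, D are collinear ∩ GD ⟂ CB]
   → D = (-1303/445, 12698/1335)
3. F_x = 12294839/6767115  [A, E, F are collinear ∩ DF ⟂ AE]
4. F_y = 1497274/1353423  [A, E, F are collinear ∩ DF ⟂ AE]
   → F = (12294839/6767115, 1497274/1353423)

D = (-1303/445, 12698/1335)
F = (12294839/6767115, 1497274/1353423)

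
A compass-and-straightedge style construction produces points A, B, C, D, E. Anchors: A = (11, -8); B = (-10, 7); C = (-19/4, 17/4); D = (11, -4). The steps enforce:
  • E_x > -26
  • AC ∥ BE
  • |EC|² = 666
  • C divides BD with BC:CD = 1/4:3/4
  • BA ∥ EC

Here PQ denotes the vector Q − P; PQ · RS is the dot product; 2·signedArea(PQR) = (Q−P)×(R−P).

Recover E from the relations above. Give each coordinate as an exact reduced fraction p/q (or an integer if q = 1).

E = (-103/4, 77/4)

1. E_x = -103/4  [BA ∥ EC ∩ AC ∥ BE]
2. E_y = 77/4  [BA ∥ EC ∩ AC ∥ BE]
   → E = (-103/4, 77/4)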